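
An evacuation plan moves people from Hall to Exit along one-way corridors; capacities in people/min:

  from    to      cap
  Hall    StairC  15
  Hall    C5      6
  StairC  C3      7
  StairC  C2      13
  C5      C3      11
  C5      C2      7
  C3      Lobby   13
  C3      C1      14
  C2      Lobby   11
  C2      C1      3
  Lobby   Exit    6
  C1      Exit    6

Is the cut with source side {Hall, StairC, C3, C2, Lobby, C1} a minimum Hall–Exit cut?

Given cut capacity: 6 + 6 + 6 = 18.
Augment Hall→StairC→C3→Lobby→Exit: bottleneck 6, flow now 6.
Augment Hall→StairC→C3→C1→Exit: bottleneck 1, flow now 7.
Augment Hall→StairC→C2→C1→Exit: bottleneck 3, flow now 10.
Augment Hall→C5→C3→C1→Exit: bottleneck 2, flow now 12.
No augmenting path remains; maximum flow = 12.
In the residual graph, reachable from Hall: {Hall, StairC, C5, C3, C2, Lobby, C1}.
Min-cut edges: Lobby→Exit (6), C1→Exit (6); capacity 6 + 6 = 12.
Cut capacity 18 exceeds the max flow 12, so it is not minimum.

No — its capacity is 18, but the minimum cut has capacity 12.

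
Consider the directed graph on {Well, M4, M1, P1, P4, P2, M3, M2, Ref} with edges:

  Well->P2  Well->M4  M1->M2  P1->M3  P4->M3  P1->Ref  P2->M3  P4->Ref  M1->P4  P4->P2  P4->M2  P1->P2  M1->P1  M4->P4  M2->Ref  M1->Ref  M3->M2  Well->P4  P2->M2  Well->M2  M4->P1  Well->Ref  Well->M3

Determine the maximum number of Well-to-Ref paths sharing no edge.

4

Assign every edge capacity 1; by Menger, the answer equals the max flow.
Path Well→Ref (+1); total 1.
Path Well→P4→Ref (+1); total 2.
Path Well→M2→Ref (+1); total 3.
Path Well→M4→P1→Ref (+1); total 4.
No residual Well→Ref path; max flow = 4.
Certifying cut of size 4: {M2→Ref, Well→M4, Well→P4, Well→Ref}.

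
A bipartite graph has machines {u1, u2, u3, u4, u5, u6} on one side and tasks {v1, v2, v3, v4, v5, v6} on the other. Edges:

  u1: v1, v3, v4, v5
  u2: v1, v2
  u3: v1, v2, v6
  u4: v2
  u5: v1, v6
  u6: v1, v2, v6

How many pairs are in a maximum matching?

4

Unit-capacity flow: source→left, listed edges, right→sink; max matching = max flow.
Augmenting path u1→v1 (+1); matched 1.
Augmenting path u2→v2 (+1); matched 2.
Augmenting path u3→v6 (+1); matched 3.
Augmenting path u5→v1→u1→v3 (+1); matched 4.
No augmenting path remains; maximum matching = 4.
König certificate: {u1, v1, v2, v6} is a vertex cover of size 4 (every listed pair touches it), so no matching can be larger.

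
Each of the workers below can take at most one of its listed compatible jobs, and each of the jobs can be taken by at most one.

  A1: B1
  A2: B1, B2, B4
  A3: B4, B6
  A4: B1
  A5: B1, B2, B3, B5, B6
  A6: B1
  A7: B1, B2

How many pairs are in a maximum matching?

Unit-capacity flow: source→left, listed edges, right→sink; max matching = max flow.
Augmenting path A1→B1 (+1); matched 1.
Augmenting path A2→B2 (+1); matched 2.
Augmenting path A3→B4 (+1); matched 3.
Augmenting path A5→B3 (+1); matched 4.
Augmenting path A7→B2→A2→B4→A3→B6 (+1); matched 5.
No augmenting path remains; maximum matching = 5.
König certificate: {A2, A3, A5, A7, B1} is a vertex cover of size 5 (every listed pair touches it), so no matching can be larger.

5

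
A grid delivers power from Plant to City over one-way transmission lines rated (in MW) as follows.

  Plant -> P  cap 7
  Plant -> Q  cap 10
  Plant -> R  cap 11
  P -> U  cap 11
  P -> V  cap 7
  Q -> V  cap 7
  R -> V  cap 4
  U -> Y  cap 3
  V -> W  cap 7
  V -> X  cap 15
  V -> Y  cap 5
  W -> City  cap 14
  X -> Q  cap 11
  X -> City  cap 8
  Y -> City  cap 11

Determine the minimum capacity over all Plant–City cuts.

Augment Plant→P→U→Y→City: bottleneck 3, flow now 3.
Augment Plant→P→V→W→City: bottleneck 4, flow now 7.
Augment Plant→Q→V→W→City: bottleneck 3, flow now 10.
Augment Plant→Q→V→X→City: bottleneck 4, flow now 14.
Augment Plant→R→V→X→City: bottleneck 4, flow now 18.
No augmenting path remains; maximum flow = 18.
By max-flow min-cut, the minimum cut capacity equals the max flow.
In the residual graph, reachable from Plant: {Plant, Q, R}.
Min-cut edges: Plant→P (7), Q→V (7), R→V (4); capacity 7 + 7 + 4 = 18.

18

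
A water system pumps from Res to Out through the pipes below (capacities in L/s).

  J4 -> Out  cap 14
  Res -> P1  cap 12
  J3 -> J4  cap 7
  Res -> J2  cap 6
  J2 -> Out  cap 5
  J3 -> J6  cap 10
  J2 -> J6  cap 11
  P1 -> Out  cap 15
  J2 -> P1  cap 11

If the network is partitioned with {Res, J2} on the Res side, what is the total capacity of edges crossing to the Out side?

39

Edges leaving {Res, J2}: Res→P1 (12), J2→P1 (11), J2→J6 (11), J2→Out (5).
Cut capacity = 12 + 11 + 11 + 5 = 39.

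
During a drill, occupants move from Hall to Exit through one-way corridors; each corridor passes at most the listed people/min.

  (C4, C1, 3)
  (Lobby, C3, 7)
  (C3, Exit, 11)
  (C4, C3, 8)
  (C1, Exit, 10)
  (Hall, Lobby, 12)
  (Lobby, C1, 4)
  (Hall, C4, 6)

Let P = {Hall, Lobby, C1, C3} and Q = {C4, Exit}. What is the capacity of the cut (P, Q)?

Edges leaving {Hall, Lobby, C1, C3}: Hall→C4 (6), C1→Exit (10), C3→Exit (11).
Cut capacity = 6 + 10 + 11 = 27.

27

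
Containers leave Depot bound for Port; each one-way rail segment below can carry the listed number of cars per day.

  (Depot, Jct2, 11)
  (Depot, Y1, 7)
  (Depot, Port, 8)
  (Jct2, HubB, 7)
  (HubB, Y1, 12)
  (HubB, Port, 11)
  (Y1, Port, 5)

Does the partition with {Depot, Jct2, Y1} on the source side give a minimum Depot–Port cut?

Given cut capacity: 8 + 7 + 5 = 20.
Augment Depot→Port: bottleneck 8, flow now 8.
Augment Depot→Y1→Port: bottleneck 5, flow now 13.
Augment Depot→Jct2→HubB→Port: bottleneck 7, flow now 20.
No augmenting path remains; maximum flow = 20.
Cut capacity 20 equals the max flow, so it is a minimum cut.

Yes — it is a minimum cut (capacity 20).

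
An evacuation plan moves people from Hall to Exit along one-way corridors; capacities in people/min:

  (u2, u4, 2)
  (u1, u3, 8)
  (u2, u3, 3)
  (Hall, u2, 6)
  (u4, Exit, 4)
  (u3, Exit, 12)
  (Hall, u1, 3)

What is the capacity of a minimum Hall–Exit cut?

Augment Hall→u1→u3→Exit: bottleneck 3, flow now 3.
Augment Hall→u2→u3→Exit: bottleneck 3, flow now 6.
Augment Hall→u2→u4→Exit: bottleneck 2, flow now 8.
No augmenting path remains; maximum flow = 8.
By max-flow min-cut, the minimum cut capacity equals the max flow.
In the residual graph, reachable from Hall: {Hall, u2}.
Min-cut edges: Hall→u1 (3), u2→u3 (3), u2→u4 (2); capacity 3 + 3 + 2 = 8.

8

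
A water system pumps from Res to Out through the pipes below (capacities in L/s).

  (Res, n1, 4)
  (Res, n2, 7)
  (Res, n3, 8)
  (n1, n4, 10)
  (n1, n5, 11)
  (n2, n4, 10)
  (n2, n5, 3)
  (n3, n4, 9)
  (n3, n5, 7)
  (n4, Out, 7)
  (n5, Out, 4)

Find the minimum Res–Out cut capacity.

11

Augment Res→n1→n4→Out: bottleneck 4, flow now 4.
Augment Res→n2→n4→Out: bottleneck 3, flow now 7.
Augment Res→n2→n5→Out: bottleneck 3, flow now 10.
Augment Res→n3→n5→Out: bottleneck 1, flow now 11.
No augmenting path remains; maximum flow = 11.
By max-flow min-cut, the minimum cut capacity equals the max flow.
In the residual graph, reachable from Res: {Res, n1, n2, n3, n4, n5}.
Min-cut edges: n4→Out (7), n5→Out (4); capacity 7 + 4 = 11.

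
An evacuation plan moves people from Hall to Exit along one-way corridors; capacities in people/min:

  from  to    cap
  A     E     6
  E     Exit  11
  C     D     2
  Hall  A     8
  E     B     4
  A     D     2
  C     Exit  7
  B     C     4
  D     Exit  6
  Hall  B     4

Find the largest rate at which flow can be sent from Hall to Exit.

Augment Hall→A→D→Exit: bottleneck 2, flow now 2.
Augment Hall→A→E→Exit: bottleneck 6, flow now 8.
Augment Hall→B→C→Exit: bottleneck 4, flow now 12.
No augmenting path remains; maximum flow = 12.
In the residual graph, reachable from Hall: {Hall}.
Min-cut edges: Hall→A (8), Hall→B (4); capacity 8 + 4 = 12.
This cut is saturated, so no flow can exceed 12.

12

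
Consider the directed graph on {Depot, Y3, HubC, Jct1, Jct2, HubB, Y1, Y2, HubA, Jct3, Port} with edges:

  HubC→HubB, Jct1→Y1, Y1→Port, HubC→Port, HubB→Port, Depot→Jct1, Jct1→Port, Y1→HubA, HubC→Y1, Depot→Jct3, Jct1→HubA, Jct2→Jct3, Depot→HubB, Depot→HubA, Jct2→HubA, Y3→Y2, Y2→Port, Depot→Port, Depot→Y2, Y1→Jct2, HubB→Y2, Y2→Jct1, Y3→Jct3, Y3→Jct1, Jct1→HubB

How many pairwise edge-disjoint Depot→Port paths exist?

Assign every edge capacity 1; by Menger, the answer equals the max flow.
Path Depot→Port (+1); total 1.
Path Depot→Jct1→Port (+1); total 2.
Path Depot→HubB→Port (+1); total 3.
Path Depot→Y2→Port (+1); total 4.
No residual Depot→Port path; max flow = 4.
Certifying cut of size 4: {Depot→HubB, Depot→Jct1, Depot→Port, Depot→Y2}.

4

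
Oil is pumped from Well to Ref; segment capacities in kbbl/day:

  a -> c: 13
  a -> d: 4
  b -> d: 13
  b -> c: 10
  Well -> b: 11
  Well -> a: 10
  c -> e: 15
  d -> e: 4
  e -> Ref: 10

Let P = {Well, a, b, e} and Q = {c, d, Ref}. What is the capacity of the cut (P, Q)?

50

Edges leaving {Well, a, b, e}: a→c (13), a→d (4), b→c (10), b→d (13), e→Ref (10).
Cut capacity = 13 + 4 + 10 + 13 + 10 = 50.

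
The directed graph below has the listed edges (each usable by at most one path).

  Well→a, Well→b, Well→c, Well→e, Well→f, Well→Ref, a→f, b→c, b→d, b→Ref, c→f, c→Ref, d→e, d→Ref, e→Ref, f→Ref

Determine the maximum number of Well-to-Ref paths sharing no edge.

Assign every edge capacity 1; by Menger, the answer equals the max flow.
Path Well→Ref (+1); total 1.
Path Well→b→Ref (+1); total 2.
Path Well→c→Ref (+1); total 3.
Path Well→e→Ref (+1); total 4.
Path Well→f→Ref (+1); total 5.
No residual Well→Ref path; max flow = 5.
Certifying cut of size 5: {Well→Ref, Well→b, Well→c, Well→e, f→Ref}.

5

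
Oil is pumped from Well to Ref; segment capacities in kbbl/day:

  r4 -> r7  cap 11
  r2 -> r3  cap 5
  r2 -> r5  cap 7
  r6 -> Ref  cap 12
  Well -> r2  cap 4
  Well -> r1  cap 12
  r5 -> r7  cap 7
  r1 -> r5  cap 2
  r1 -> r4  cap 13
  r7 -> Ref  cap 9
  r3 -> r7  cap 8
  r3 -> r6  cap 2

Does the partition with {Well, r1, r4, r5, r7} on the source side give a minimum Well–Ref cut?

Given cut capacity: 4 + 9 = 13.
Augment Well→r1→r4→r7→Ref: bottleneck 9, flow now 9.
Augment Well→r2→r3→r6→Ref: bottleneck 2, flow now 11.
No augmenting path remains; maximum flow = 11.
In the residual graph, reachable from Well: {Well, r1, r2, r3, r4, r5, r7}.
Min-cut edges: r3→r6 (2), r7→Ref (9); capacity 2 + 9 = 11.
Cut capacity 13 exceeds the max flow 11, so it is not minimum.

No — its capacity is 13, but the minimum cut has capacity 11.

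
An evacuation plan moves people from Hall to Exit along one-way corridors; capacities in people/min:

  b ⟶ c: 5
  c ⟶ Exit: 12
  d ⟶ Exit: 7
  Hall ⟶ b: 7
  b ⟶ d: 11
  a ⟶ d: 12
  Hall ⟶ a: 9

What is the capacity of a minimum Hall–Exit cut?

Augment Hall→a→d→Exit: bottleneck 7, flow now 7.
Augment Hall→b→c→Exit: bottleneck 5, flow now 12.
No augmenting path remains; maximum flow = 12.
By max-flow min-cut, the minimum cut capacity equals the max flow.
In the residual graph, reachable from Hall: {Hall, a, b, d}.
Min-cut edges: b→c (5), d→Exit (7); capacity 5 + 7 = 12.

12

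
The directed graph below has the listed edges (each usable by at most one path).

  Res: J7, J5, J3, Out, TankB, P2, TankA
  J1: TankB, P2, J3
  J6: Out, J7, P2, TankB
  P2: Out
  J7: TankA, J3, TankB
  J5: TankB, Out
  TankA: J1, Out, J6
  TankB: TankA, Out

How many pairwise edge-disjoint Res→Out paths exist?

6

Assign every edge capacity 1; by Menger, the answer equals the max flow.
Path Res→Out (+1); total 1.
Path Res→J5→Out (+1); total 2.
Path Res→P2→Out (+1); total 3.
Path Res→TankB→Out (+1); total 4.
Path Res→TankA→Out (+1); total 5.
Path Res→J7→TankA→J6→Out (+1); total 6.
No residual Res→Out path; max flow = 6.
Certifying cut of size 6: {Res→J5, Res→J7, Res→Out, Res→P2, Res→TankA, Res→TankB}.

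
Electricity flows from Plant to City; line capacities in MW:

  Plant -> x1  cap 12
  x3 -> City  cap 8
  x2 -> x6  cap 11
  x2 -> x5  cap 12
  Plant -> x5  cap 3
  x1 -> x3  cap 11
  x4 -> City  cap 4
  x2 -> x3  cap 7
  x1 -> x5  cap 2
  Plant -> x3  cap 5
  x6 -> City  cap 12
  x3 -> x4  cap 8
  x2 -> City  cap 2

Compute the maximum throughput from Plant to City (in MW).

Augment Plant→x3→City: bottleneck 5, flow now 5.
Augment Plant→x1→x3→City: bottleneck 3, flow now 8.
Augment Plant→x1→x3→x4→City: bottleneck 4, flow now 12.
No augmenting path remains; maximum flow = 12.
In the residual graph, reachable from Plant: {Plant, x1, x3, x4, x5}.
Min-cut edges: x3→City (8), x4→City (4); capacity 8 + 4 = 12.
This cut is saturated, so no flow can exceed 12.

12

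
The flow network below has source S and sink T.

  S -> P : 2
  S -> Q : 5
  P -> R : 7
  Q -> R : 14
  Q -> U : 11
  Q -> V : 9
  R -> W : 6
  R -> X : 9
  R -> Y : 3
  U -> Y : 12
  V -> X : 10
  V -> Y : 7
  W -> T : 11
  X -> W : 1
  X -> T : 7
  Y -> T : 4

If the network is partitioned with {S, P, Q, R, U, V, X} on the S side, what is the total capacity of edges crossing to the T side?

36

Edges leaving {S, P, Q, R, U, V, X}: R→W (6), R→Y (3), U→Y (12), V→Y (7), X→W (1), X→T (7).
Cut capacity = 6 + 3 + 12 + 7 + 1 + 7 = 36.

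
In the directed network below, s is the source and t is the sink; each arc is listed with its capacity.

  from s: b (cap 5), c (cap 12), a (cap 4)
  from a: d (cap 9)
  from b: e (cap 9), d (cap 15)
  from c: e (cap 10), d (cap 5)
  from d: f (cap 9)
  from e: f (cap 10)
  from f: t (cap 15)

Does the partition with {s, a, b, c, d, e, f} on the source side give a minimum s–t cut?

Given cut capacity: 15 = 15.
Augment s→a→d→f→t: bottleneck 4, flow now 4.
Augment s→b→d→f→t: bottleneck 5, flow now 9.
Augment s→c→e→f→t: bottleneck 6, flow now 15.
No augmenting path remains; maximum flow = 15.
Cut capacity 15 equals the max flow, so it is a minimum cut.

Yes — it is a minimum cut (capacity 15).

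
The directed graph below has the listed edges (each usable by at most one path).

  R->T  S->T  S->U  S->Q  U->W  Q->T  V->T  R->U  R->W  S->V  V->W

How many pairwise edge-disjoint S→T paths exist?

3

Assign every edge capacity 1; by Menger, the answer equals the max flow.
Path S→T (+1); total 1.
Path S→Q→T (+1); total 2.
Path S→V→T (+1); total 3.
No residual S→T path; max flow = 3.
Certifying cut of size 3: {S→Q, S→T, S→V}.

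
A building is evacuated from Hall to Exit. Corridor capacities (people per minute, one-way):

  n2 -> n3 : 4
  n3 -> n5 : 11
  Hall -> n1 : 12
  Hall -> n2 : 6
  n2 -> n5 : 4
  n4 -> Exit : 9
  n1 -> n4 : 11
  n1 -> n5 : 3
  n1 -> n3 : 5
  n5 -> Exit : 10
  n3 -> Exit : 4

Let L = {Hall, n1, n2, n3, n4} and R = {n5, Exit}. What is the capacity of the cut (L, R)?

31

Edges leaving {Hall, n1, n2, n3, n4}: n1→n5 (3), n2→n5 (4), n3→n5 (11), n3→Exit (4), n4→Exit (9).
Cut capacity = 3 + 4 + 11 + 4 + 9 = 31.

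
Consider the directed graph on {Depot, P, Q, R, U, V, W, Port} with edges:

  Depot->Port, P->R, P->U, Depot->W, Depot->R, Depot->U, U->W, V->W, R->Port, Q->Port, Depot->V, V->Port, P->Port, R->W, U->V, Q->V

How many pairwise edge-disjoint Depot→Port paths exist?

Assign every edge capacity 1; by Menger, the answer equals the max flow.
Path Depot→Port (+1); total 1.
Path Depot→R→Port (+1); total 2.
Path Depot→V→Port (+1); total 3.
No residual Depot→Port path; max flow = 3.
Certifying cut of size 3: {Depot→Port, Depot→R, V→Port}.

3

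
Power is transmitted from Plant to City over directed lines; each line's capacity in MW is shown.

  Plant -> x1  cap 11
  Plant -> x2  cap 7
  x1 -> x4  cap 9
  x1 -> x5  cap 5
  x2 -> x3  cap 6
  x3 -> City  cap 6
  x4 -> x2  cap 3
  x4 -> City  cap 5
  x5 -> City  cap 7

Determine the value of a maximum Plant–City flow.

Augment Plant→x1→x4→City: bottleneck 5, flow now 5.
Augment Plant→x1→x5→City: bottleneck 5, flow now 10.
Augment Plant→x2→x3→City: bottleneck 6, flow now 16.
No augmenting path remains; maximum flow = 16.
In the residual graph, reachable from Plant: {Plant, x1, x2, x4}.
Min-cut edges: x1→x5 (5), x2→x3 (6), x4→City (5); capacity 5 + 6 + 5 = 16.
This cut is saturated, so no flow can exceed 16.

16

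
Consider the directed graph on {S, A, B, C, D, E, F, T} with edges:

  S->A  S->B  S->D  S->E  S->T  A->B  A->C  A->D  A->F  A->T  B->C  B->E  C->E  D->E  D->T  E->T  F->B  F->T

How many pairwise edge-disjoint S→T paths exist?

4

Assign every edge capacity 1; by Menger, the answer equals the max flow.
Path S→T (+1); total 1.
Path S→A→T (+1); total 2.
Path S→D→T (+1); total 3.
Path S→E→T (+1); total 4.
No residual S→T path; max flow = 4.
Certifying cut of size 4: {E→T, S→A, S→D, S→T}.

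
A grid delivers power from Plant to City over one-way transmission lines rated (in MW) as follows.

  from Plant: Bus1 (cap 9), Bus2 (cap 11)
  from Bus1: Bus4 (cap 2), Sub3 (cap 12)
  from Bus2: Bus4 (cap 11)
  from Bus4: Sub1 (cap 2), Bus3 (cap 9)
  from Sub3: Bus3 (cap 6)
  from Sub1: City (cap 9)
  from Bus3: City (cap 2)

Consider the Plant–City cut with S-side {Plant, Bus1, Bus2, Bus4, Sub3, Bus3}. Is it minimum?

Yes — it is a minimum cut (capacity 4).

Given cut capacity: 2 + 2 = 4.
Augment Plant→Bus1→Bus4→Sub1→City: bottleneck 2, flow now 2.
Augment Plant→Bus1→Sub3→Bus3→City: bottleneck 2, flow now 4.
No augmenting path remains; maximum flow = 4.
Cut capacity 4 equals the max flow, so it is a minimum cut.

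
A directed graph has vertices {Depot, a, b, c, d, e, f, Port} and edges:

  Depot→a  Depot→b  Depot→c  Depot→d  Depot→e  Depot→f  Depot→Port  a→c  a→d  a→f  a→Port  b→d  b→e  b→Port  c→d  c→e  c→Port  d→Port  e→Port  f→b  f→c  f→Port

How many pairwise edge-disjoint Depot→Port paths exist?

7

Assign every edge capacity 1; by Menger, the answer equals the max flow.
Path Depot→Port (+1); total 1.
Path Depot→a→Port (+1); total 2.
Path Depot→b→Port (+1); total 3.
Path Depot→c→Port (+1); total 4.
Path Depot→d→Port (+1); total 5.
Path Depot→e→Port (+1); total 6.
Path Depot→f→Port (+1); total 7.
No residual Depot→Port path; max flow = 7.
Certifying cut of size 7: {Depot→Port, Depot→a, Depot→b, Depot→c, Depot→d, Depot→e, Depot→f}.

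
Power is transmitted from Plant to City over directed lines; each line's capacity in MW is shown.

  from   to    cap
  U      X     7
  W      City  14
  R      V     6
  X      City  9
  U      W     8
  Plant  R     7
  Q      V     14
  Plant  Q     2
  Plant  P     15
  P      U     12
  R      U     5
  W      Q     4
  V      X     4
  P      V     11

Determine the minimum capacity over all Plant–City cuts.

Augment Plant→P→U→W→City: bottleneck 8, flow now 8.
Augment Plant→P→U→X→City: bottleneck 4, flow now 12.
Augment Plant→P→V→X→City: bottleneck 3, flow now 15.
Augment Plant→Q→V→X→City: bottleneck 1, flow now 16.
Augment Plant→R→U→X→City: bottleneck 1, flow now 17.
No augmenting path remains; maximum flow = 17.
By max-flow min-cut, the minimum cut capacity equals the max flow.
In the residual graph, reachable from Plant: {Plant, P, Q, R, U, V, X}.
Min-cut edges: U→W (8), X→City (9); capacity 8 + 9 = 17.

17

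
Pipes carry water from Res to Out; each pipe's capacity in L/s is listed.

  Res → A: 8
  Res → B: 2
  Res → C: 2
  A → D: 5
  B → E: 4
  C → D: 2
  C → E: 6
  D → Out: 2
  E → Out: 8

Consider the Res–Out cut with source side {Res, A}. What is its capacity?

Edges leaving {Res, A}: Res→B (2), Res→C (2), A→D (5).
Cut capacity = 2 + 2 + 5 = 9.

9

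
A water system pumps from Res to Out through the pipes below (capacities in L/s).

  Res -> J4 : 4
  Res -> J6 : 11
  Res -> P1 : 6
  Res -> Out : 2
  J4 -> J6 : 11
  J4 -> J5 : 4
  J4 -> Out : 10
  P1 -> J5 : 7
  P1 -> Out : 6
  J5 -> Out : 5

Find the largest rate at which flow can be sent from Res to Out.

Augment Res→Out: bottleneck 2, flow now 2.
Augment Res→J4→Out: bottleneck 4, flow now 6.
Augment Res→P1→Out: bottleneck 6, flow now 12.
No augmenting path remains; maximum flow = 12.
In the residual graph, reachable from Res: {Res, J6}.
Min-cut edges: Res→J4 (4), Res→P1 (6), Res→Out (2); capacity 4 + 6 + 2 = 12.
This cut is saturated, so no flow can exceed 12.

12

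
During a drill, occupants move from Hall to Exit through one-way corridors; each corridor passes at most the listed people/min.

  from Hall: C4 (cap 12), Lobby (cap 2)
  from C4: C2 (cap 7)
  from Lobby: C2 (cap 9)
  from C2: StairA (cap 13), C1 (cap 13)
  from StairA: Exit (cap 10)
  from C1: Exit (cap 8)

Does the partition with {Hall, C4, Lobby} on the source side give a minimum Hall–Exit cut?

No — its capacity is 16, but the minimum cut has capacity 9.

Given cut capacity: 7 + 9 = 16.
Augment Hall→C4→C2→StairA→Exit: bottleneck 7, flow now 7.
Augment Hall→Lobby→C2→StairA→Exit: bottleneck 2, flow now 9.
No augmenting path remains; maximum flow = 9.
In the residual graph, reachable from Hall: {Hall, C4}.
Min-cut edges: Hall→Lobby (2), C4→C2 (7); capacity 2 + 7 = 9.
Cut capacity 16 exceeds the max flow 9, so it is not minimum.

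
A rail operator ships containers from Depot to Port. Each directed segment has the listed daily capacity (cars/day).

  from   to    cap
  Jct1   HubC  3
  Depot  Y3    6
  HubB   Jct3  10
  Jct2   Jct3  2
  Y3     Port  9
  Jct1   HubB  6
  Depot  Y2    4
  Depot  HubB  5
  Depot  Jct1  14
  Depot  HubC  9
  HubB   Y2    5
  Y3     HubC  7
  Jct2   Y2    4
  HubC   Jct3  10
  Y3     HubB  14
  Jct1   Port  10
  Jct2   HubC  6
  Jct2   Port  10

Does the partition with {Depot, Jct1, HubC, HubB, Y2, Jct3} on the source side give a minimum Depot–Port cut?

Yes — it is a minimum cut (capacity 16).

Given cut capacity: 6 + 10 = 16.
Augment Depot→Jct1→Port: bottleneck 10, flow now 10.
Augment Depot→Y3→Port: bottleneck 6, flow now 16.
No augmenting path remains; maximum flow = 16.
Cut capacity 16 equals the max flow, so it is a minimum cut.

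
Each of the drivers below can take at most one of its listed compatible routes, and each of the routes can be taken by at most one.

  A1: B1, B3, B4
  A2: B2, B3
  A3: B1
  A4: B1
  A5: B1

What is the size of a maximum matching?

3

Unit-capacity flow: source→left, listed edges, right→sink; max matching = max flow.
Augmenting path A1→B1 (+1); matched 1.
Augmenting path A2→B2 (+1); matched 2.
Augmenting path A3→B1→A1→B3 (+1); matched 3.
No augmenting path remains; maximum matching = 3.
König certificate: {A1, A2, B1} is a vertex cover of size 3 (every listed pair touches it), so no matching can be larger.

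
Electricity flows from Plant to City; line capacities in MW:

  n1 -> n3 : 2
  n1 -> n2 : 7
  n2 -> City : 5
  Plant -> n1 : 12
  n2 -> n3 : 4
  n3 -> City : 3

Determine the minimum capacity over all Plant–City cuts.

8

Augment Plant→n1→n2→City: bottleneck 5, flow now 5.
Augment Plant→n1→n3→City: bottleneck 2, flow now 7.
Augment Plant→n1→n2→n3→City: bottleneck 1, flow now 8.
No augmenting path remains; maximum flow = 8.
By max-flow min-cut, the minimum cut capacity equals the max flow.
In the residual graph, reachable from Plant: {Plant, n1, n2, n3}.
Min-cut edges: n2→City (5), n3→City (3); capacity 5 + 3 = 8.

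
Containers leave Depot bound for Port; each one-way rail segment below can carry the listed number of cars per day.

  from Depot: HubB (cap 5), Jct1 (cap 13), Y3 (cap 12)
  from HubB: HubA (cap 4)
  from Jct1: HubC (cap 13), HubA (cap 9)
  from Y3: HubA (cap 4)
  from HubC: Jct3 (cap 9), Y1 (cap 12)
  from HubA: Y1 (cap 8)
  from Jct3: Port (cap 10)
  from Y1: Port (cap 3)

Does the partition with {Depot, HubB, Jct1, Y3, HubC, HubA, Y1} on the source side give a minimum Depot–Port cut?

Given cut capacity: 9 + 3 = 12.
Augment Depot→HubB→HubA→Y1→Port: bottleneck 3, flow now 3.
Augment Depot→Jct1→HubC→Jct3→Port: bottleneck 9, flow now 12.
No augmenting path remains; maximum flow = 12.
Cut capacity 12 equals the max flow, so it is a minimum cut.

Yes — it is a minimum cut (capacity 12).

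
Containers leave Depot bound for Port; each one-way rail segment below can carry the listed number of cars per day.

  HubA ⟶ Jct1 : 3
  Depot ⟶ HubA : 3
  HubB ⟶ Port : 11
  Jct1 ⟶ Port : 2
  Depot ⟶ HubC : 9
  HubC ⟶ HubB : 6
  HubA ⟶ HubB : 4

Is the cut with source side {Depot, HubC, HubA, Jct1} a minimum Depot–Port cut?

Given cut capacity: 6 + 4 + 2 = 12.
Augment Depot→HubC→HubB→Port: bottleneck 6, flow now 6.
Augment Depot→HubA→Jct1→Port: bottleneck 2, flow now 8.
Augment Depot→HubA→HubB→Port: bottleneck 1, flow now 9.
No augmenting path remains; maximum flow = 9.
In the residual graph, reachable from Depot: {Depot, HubC}.
Min-cut edges: Depot→HubA (3), HubC→HubB (6); capacity 3 + 6 = 9.
Cut capacity 12 exceeds the max flow 9, so it is not minimum.

No — its capacity is 12, but the minimum cut has capacity 9.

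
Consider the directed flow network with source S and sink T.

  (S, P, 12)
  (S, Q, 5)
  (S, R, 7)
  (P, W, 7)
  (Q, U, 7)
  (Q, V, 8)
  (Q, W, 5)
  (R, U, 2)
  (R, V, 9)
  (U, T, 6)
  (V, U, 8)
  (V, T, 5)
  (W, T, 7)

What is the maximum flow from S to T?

Augment S→P→W→T: bottleneck 7, flow now 7.
Augment S→Q→U→T: bottleneck 5, flow now 12.
Augment S→R→U→T: bottleneck 1, flow now 13.
Augment S→R→V→T: bottleneck 5, flow now 18.
No augmenting path remains; maximum flow = 18.
In the residual graph, reachable from S: {S, P, Q, R, U, V, W}.
Min-cut edges: U→T (6), V→T (5), W→T (7); capacity 6 + 5 + 7 = 18.
This cut is saturated, so no flow can exceed 18.

18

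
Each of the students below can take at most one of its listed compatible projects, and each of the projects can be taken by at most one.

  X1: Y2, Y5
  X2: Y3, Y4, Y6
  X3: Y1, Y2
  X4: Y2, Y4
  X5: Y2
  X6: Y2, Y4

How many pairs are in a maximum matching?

Unit-capacity flow: source→left, listed edges, right→sink; max matching = max flow.
Augmenting path X1→Y2 (+1); matched 1.
Augmenting path X2→Y3 (+1); matched 2.
Augmenting path X3→Y1 (+1); matched 3.
Augmenting path X4→Y4 (+1); matched 4.
Augmenting path X5→Y2→X1→Y5 (+1); matched 5.
No augmenting path remains; maximum matching = 5.
König certificate: {X1, X2, X3, Y2, Y4} is a vertex cover of size 5 (every listed pair touches it), so no matching can be larger.

5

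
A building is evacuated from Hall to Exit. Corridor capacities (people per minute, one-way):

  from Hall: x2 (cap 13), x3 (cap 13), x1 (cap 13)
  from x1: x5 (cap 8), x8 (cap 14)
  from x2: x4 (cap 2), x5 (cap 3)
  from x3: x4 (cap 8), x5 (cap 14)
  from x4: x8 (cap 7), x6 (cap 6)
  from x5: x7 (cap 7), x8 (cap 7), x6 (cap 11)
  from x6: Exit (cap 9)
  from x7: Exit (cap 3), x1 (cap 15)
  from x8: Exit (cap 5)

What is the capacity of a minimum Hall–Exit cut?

17

Augment Hall→x1→x8→Exit: bottleneck 5, flow now 5.
Augment Hall→x1→x5→x6→Exit: bottleneck 8, flow now 13.
Augment Hall→x2→x4→x6→Exit: bottleneck 1, flow now 14.
Augment Hall→x2→x5→x7→Exit: bottleneck 3, flow now 17.
No augmenting path remains; maximum flow = 17.
By max-flow min-cut, the minimum cut capacity equals the max flow.
In the residual graph, reachable from Hall: {Hall, x1, x2, x3, x4, x5, x6, x7, x8}.
Min-cut edges: x6→Exit (9), x7→Exit (3), x8→Exit (5); capacity 9 + 3 + 5 = 17.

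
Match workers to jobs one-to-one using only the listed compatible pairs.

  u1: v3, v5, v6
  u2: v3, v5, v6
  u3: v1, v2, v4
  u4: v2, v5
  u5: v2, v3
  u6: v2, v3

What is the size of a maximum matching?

5

Unit-capacity flow: source→left, listed edges, right→sink; max matching = max flow.
Augmenting path u1→v3 (+1); matched 1.
Augmenting path u2→v5 (+1); matched 2.
Augmenting path u3→v1 (+1); matched 3.
Augmenting path u4→v2 (+1); matched 4.
Augmenting path u5→v3→u1→v6 (+1); matched 5.
No augmenting path remains; maximum matching = 5.
König certificate: {u3, v2, v3, v5, v6} is a vertex cover of size 5 (every listed pair touches it), so no matching can be larger.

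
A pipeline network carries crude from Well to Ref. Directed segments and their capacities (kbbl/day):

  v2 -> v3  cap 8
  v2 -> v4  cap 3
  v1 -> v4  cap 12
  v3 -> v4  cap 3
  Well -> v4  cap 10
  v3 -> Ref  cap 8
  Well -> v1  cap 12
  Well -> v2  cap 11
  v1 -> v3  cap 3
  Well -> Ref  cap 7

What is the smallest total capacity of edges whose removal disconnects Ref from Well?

Augment Well→Ref: bottleneck 7, flow now 7.
Augment Well→v1→v3→Ref: bottleneck 3, flow now 10.
Augment Well→v2→v3→Ref: bottleneck 5, flow now 15.
No augmenting path remains; maximum flow = 15.
By max-flow min-cut, the minimum cut capacity equals the max flow.
In the residual graph, reachable from Well: {Well, v1, v2, v3, v4}.
Min-cut edges: Well→Ref (7), v3→Ref (8); capacity 7 + 8 = 15.

15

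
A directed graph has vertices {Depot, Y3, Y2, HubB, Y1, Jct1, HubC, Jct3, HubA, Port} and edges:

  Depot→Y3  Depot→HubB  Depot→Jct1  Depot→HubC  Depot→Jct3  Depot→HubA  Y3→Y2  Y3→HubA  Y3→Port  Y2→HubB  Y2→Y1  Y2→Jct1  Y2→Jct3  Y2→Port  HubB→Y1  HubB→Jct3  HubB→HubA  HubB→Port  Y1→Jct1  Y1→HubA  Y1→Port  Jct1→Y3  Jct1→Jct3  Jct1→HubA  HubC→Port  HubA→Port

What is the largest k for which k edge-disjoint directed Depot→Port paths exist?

5

Assign every edge capacity 1; by Menger, the answer equals the max flow.
Path Depot→Y3→Port (+1); total 1.
Path Depot→HubB→Port (+1); total 2.
Path Depot→HubC→Port (+1); total 3.
Path Depot→HubA→Port (+1); total 4.
Path Depot→Jct1→Y3→Y2→Port (+1); total 5.
No residual Depot→Port path; max flow = 5.
Certifying cut of size 5: {Depot→HubA, Depot→HubB, Depot→HubC, Depot→Jct1, Depot→Y3}.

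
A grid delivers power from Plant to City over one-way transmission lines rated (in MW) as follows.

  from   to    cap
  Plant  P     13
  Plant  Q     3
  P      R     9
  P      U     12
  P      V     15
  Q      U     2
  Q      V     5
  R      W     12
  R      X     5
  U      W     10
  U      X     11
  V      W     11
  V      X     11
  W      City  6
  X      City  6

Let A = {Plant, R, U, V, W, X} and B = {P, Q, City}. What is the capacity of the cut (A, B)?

28

Edges leaving {Plant, R, U, V, W, X}: Plant→P (13), Plant→Q (3), W→City (6), X→City (6).
Cut capacity = 13 + 3 + 6 + 6 = 28.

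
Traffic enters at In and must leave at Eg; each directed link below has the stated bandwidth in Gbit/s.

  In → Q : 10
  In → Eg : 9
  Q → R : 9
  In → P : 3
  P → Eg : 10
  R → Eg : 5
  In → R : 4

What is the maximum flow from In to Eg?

Augment In→Eg: bottleneck 9, flow now 9.
Augment In→P→Eg: bottleneck 3, flow now 12.
Augment In→R→Eg: bottleneck 4, flow now 16.
Augment In→Q→R→Eg: bottleneck 1, flow now 17.
No augmenting path remains; maximum flow = 17.
In the residual graph, reachable from In: {In, Q, R}.
Min-cut edges: In→P (3), In→Eg (9), R→Eg (5); capacity 3 + 9 + 5 = 17.
This cut is saturated, so no flow can exceed 17.

17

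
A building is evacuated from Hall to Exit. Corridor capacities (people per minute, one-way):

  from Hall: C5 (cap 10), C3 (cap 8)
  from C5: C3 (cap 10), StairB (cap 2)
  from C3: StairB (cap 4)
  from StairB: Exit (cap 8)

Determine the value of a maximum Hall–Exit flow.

Augment Hall→C5→StairB→Exit: bottleneck 2, flow now 2.
Augment Hall→C3→StairB→Exit: bottleneck 4, flow now 6.
No augmenting path remains; maximum flow = 6.
In the residual graph, reachable from Hall: {Hall, C5, C3}.
Min-cut edges: C5→StairB (2), C3→StairB (4); capacity 2 + 4 = 6.
This cut is saturated, so no flow can exceed 6.

6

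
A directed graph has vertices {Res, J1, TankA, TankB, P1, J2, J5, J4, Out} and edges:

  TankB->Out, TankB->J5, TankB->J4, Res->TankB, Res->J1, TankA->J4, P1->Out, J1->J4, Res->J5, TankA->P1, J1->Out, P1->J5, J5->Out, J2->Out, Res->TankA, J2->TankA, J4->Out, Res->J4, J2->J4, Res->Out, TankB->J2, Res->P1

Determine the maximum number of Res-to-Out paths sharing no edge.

6

Assign every edge capacity 1; by Menger, the answer equals the max flow.
Path Res→Out (+1); total 1.
Path Res→J1→Out (+1); total 2.
Path Res→TankB→Out (+1); total 3.
Path Res→P1→Out (+1); total 4.
Path Res→J5→Out (+1); total 5.
Path Res→J4→Out (+1); total 6.
No residual Res→Out path; max flow = 6.
Certifying cut of size 6: {J4→Out, J5→Out, P1→Out, Res→J1, Res→Out, Res→TankB}.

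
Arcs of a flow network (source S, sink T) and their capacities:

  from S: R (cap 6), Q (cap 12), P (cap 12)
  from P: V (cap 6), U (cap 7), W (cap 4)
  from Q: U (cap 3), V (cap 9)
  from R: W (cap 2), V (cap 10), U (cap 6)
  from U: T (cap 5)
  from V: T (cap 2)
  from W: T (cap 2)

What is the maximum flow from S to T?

9

Augment S→P→U→T: bottleneck 5, flow now 5.
Augment S→P→V→T: bottleneck 2, flow now 7.
Augment S→P→W→T: bottleneck 2, flow now 9.
No augmenting path remains; maximum flow = 9.
In the residual graph, reachable from S: {S, P, Q, R, U, V, W}.
Min-cut edges: U→T (5), V→T (2), W→T (2); capacity 5 + 2 + 2 = 9.
This cut is saturated, so no flow can exceed 9.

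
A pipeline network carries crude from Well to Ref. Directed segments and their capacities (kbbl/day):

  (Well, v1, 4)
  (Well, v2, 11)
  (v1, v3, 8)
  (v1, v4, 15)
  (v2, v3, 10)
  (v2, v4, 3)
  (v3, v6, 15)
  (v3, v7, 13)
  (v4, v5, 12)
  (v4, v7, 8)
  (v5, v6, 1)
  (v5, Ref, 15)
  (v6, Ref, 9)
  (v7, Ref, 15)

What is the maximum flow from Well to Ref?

15

Augment Well→v1→v3→v6→Ref: bottleneck 4, flow now 4.
Augment Well→v2→v3→v6→Ref: bottleneck 5, flow now 9.
Augment Well→v2→v3→v7→Ref: bottleneck 5, flow now 14.
Augment Well→v2→v4→v5→Ref: bottleneck 1, flow now 15.
No augmenting path remains; maximum flow = 15.
In the residual graph, reachable from Well: {Well}.
Min-cut edges: Well→v1 (4), Well→v2 (11); capacity 4 + 11 = 15.
This cut is saturated, so no flow can exceed 15.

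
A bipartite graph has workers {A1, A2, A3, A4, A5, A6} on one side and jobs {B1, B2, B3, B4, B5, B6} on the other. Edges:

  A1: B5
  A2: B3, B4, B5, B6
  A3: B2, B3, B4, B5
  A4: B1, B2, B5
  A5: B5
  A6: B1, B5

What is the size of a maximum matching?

Unit-capacity flow: source→left, listed edges, right→sink; max matching = max flow.
Augmenting path A1→B5 (+1); matched 1.
Augmenting path A2→B3 (+1); matched 2.
Augmenting path A3→B2 (+1); matched 3.
Augmenting path A4→B1 (+1); matched 4.
Augmenting path A6→B1→A4→B2→A3→B4 (+1); matched 5.
No augmenting path remains; maximum matching = 5.
König certificate: {A2, A3, A4, A6, B5} is a vertex cover of size 5 (every listed pair touches it), so no matching can be larger.

5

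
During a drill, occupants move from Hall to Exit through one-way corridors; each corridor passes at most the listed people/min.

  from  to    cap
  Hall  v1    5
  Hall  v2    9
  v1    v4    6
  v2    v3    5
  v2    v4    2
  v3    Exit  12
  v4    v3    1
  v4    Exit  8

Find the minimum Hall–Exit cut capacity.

12

Augment Hall→v1→v4→Exit: bottleneck 5, flow now 5.
Augment Hall→v2→v3→Exit: bottleneck 5, flow now 10.
Augment Hall→v2→v4→Exit: bottleneck 2, flow now 12.
No augmenting path remains; maximum flow = 12.
By max-flow min-cut, the minimum cut capacity equals the max flow.
In the residual graph, reachable from Hall: {Hall, v2}.
Min-cut edges: Hall→v1 (5), v2→v3 (5), v2→v4 (2); capacity 5 + 5 + 2 = 12.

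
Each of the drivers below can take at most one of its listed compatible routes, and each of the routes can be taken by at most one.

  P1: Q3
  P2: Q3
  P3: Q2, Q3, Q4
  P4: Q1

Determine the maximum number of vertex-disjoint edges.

Unit-capacity flow: source→left, listed edges, right→sink; max matching = max flow.
Augmenting path P1→Q3 (+1); matched 1.
Augmenting path P3→Q2 (+1); matched 2.
Augmenting path P4→Q1 (+1); matched 3.
No augmenting path remains; maximum matching = 3.
König certificate: {P3, P4, Q3} is a vertex cover of size 3 (every listed pair touches it), so no matching can be larger.

3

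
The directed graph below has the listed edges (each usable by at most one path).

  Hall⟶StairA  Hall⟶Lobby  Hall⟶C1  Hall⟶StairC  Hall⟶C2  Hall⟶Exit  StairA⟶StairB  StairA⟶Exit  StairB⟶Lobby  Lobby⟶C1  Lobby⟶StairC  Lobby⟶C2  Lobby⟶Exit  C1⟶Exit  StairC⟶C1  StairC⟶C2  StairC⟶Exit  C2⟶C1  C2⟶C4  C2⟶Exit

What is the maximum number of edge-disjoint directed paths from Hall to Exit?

Assign every edge capacity 1; by Menger, the answer equals the max flow.
Path Hall→Exit (+1); total 1.
Path Hall→StairA→Exit (+1); total 2.
Path Hall→Lobby→Exit (+1); total 3.
Path Hall→C1→Exit (+1); total 4.
Path Hall→StairC→Exit (+1); total 5.
Path Hall→C2→Exit (+1); total 6.
No residual Hall→Exit path; max flow = 6.
Certifying cut of size 6: {Hall→C1, Hall→C2, Hall→Exit, Hall→Lobby, Hall→StairA, Hall→StairC}.

6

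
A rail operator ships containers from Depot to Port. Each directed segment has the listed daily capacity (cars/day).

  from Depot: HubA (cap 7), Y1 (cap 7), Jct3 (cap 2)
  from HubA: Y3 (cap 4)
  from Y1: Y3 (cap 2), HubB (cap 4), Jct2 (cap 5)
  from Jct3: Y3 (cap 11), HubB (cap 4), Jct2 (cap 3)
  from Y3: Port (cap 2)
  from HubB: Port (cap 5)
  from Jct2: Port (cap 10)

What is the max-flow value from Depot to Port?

11

Augment Depot→HubA→Y3→Port: bottleneck 2, flow now 2.
Augment Depot→Y1→HubB→Port: bottleneck 4, flow now 6.
Augment Depot→Y1→Jct2→Port: bottleneck 3, flow now 9.
Augment Depot→Jct3→HubB→Port: bottleneck 1, flow now 10.
Augment Depot→Jct3→Jct2→Port: bottleneck 1, flow now 11.
No augmenting path remains; maximum flow = 11.
In the residual graph, reachable from Depot: {Depot, HubA, Y3}.
Min-cut edges: Depot→Y1 (7), Depot→Jct3 (2), Y3→Port (2); capacity 7 + 2 + 2 = 11.
This cut is saturated, so no flow can exceed 11.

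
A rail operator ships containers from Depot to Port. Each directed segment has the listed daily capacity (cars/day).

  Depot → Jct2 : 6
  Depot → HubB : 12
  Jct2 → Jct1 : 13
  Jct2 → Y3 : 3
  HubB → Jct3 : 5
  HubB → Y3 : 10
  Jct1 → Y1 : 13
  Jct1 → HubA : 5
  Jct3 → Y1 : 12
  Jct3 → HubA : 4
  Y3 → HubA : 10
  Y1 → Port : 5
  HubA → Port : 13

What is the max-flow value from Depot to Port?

18

Augment Depot→Jct2→Jct1→Y1→Port: bottleneck 5, flow now 5.
Augment Depot→Jct2→Jct1→HubA→Port: bottleneck 1, flow now 6.
Augment Depot→HubB→Jct3→HubA→Port: bottleneck 4, flow now 10.
Augment Depot→HubB→Y3→HubA→Port: bottleneck 8, flow now 18.
No augmenting path remains; maximum flow = 18.
In the residual graph, reachable from Depot: {Depot}.
Min-cut edges: Depot→Jct2 (6), Depot→HubB (12); capacity 6 + 12 = 18.
This cut is saturated, so no flow can exceed 18.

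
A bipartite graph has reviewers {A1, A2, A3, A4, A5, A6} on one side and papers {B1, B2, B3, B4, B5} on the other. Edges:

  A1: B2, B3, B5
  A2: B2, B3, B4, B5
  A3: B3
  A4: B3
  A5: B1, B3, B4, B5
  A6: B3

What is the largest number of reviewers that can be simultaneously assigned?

Unit-capacity flow: source→left, listed edges, right→sink; max matching = max flow.
Augmenting path A1→B2 (+1); matched 1.
Augmenting path A2→B3 (+1); matched 2.
Augmenting path A5→B1 (+1); matched 3.
Augmenting path A3→B3→A2→B4 (+1); matched 4.
No augmenting path remains; maximum matching = 4.
König certificate: {A1, A2, A5, B3} is a vertex cover of size 4 (every listed pair touches it), so no matching can be larger.

4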